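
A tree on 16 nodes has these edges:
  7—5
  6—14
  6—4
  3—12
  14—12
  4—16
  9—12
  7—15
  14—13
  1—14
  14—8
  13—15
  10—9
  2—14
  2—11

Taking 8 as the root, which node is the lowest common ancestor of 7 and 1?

14

Path 7→root: 7 15 13 14 8; path 1→root: 1 14 8.
First common node: 14.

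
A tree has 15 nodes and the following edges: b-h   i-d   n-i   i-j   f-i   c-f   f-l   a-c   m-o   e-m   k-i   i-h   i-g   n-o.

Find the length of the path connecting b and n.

3

Walking from b: b – h – i – n. Length 3.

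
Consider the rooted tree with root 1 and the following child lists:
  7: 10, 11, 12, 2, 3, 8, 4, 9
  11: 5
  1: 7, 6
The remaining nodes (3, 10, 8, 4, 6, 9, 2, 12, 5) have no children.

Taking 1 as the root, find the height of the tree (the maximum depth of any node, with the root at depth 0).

3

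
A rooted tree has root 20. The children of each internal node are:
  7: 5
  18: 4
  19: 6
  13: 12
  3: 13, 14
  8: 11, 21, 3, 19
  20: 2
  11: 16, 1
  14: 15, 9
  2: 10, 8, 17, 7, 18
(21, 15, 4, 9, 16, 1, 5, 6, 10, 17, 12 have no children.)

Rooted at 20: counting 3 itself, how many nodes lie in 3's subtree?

Descendants of 3 (including itself): 3, 14, 13, 9, 15, 12. That's 6.

6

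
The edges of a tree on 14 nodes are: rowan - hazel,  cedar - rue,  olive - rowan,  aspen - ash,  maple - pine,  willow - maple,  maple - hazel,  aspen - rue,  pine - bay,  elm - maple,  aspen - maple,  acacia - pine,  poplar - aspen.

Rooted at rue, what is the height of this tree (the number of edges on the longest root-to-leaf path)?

The longest root-to-leaf path is rue–aspen–maple–hazel–rowan–olive (5 edges).

5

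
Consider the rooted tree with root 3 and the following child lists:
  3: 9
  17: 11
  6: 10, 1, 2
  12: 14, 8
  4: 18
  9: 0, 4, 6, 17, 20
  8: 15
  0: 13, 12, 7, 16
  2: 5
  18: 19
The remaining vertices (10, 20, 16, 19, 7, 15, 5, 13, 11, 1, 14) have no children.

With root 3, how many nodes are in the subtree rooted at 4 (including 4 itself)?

3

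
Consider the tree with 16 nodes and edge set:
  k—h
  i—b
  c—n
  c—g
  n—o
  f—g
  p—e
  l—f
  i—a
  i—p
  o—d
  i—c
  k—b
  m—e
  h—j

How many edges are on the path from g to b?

g – c – i – b: 3 edges.

3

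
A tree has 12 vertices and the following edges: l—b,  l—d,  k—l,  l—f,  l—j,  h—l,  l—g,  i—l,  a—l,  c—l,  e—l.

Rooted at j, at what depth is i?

2

j – l – i — 2 edges.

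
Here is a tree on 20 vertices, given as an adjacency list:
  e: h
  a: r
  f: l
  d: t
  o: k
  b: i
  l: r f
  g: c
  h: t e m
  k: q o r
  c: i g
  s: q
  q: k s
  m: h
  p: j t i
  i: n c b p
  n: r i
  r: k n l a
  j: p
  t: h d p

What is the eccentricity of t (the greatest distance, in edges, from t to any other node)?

7

The node farthest from t is s, via t – p – i – n – r – k – q – s — 7 edges.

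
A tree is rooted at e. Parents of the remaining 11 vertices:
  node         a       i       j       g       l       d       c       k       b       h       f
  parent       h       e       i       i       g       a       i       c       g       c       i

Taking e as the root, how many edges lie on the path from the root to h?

3

e – i – c – h — 3 edges.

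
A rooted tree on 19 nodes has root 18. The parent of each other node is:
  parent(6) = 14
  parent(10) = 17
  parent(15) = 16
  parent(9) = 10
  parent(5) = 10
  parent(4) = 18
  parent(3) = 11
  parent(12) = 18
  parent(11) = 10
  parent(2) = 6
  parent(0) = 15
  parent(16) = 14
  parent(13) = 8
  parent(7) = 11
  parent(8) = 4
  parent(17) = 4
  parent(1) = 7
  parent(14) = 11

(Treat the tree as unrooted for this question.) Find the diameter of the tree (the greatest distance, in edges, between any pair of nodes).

Starting from 0, a farthest node is 13 at distance 9.
One longest path: 0 – 15 – 16 – 14 – 11 – 10 – 17 – 4 – 8 – 13.
So the diameter is 9.

9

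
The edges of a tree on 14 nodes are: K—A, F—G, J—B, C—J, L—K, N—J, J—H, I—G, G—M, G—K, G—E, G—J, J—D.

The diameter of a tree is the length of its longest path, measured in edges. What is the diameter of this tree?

4

Starting from L, a farthest node is B at distance 4.
One longest path: L – K – G – J – B.
So the diameter is 4.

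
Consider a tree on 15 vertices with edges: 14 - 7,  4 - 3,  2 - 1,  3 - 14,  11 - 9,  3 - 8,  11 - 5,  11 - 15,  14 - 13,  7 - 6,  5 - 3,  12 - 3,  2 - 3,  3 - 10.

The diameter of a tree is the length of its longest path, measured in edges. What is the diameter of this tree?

Starting from 9, a farthest node is 6 at distance 6.
One longest path: 9-11-5-3-14-7-6.
So the diameter is 6.

6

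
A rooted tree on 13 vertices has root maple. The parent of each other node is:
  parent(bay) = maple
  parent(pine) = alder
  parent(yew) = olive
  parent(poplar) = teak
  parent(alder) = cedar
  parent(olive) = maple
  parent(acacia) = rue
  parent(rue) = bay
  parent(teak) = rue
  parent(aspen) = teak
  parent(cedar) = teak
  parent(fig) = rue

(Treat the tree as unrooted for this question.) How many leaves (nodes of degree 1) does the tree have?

6

The leaves are acacia, aspen, fig, pine, poplar, yew.
That is 6 leaves.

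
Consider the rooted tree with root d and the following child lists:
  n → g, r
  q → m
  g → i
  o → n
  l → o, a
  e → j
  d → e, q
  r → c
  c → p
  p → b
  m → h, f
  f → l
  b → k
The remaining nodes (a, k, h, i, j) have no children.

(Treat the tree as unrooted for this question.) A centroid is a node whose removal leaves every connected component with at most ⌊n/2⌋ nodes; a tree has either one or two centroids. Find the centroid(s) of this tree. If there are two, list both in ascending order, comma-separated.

l, o

Removing l splits the tree into components of sizes 9, 7, 1; the largest is 9 ≤ ⌊18/2⌋ = 9.
o is adjacent to l and is also a centroid (the largest component after removing it is likewise 9).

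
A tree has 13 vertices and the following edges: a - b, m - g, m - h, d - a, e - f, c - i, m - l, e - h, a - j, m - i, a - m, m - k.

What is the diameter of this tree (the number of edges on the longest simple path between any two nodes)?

5

A longest path is f - e - h - m - a - d, with 5 edges.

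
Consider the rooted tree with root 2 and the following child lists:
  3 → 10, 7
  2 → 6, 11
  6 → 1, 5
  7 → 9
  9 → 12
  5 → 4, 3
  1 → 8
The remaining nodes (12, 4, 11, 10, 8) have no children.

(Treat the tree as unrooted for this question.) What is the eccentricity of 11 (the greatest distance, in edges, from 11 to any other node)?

Distances from 11 peak at 7, attained at 12.
11 – 2 – 6 – 5 – 3 – 7 – 9 – 12

7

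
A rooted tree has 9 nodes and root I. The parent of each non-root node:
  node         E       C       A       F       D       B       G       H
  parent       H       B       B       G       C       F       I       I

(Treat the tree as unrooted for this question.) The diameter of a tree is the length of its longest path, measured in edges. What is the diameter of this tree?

Starting from E, a farthest node is D at distance 7.
One longest path: E-H-I-G-F-B-C-D.
So the diameter is 7.

7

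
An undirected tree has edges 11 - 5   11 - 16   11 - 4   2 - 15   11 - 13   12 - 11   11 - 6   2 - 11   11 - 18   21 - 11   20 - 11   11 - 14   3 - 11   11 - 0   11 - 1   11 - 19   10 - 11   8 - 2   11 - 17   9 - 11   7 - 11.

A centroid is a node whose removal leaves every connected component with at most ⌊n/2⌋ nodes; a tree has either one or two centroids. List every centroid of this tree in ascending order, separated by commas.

11

If 11 is removed the pieces have sizes 3, 1, 1, 1, 1, 1, 1, 1, 1, 1, 1, 1, 1, 1, 1, 1, 1, 1, 1, all ≤ ⌊22/2⌋ = 11.
No neighbour of 11 does as well, so 11 is the unique centroid.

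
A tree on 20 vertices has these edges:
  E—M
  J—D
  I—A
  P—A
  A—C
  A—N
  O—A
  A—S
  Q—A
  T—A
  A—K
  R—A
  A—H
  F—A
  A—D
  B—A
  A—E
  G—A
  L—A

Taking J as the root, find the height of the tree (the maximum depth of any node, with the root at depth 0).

M sits deepest: J – D – A – E – M — 4 edges from the root.

4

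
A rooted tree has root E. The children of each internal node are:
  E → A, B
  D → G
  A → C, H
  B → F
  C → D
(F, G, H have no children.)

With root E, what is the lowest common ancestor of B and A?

B's ancestor chain is B, E and A's is A, E; they first meet at E.

E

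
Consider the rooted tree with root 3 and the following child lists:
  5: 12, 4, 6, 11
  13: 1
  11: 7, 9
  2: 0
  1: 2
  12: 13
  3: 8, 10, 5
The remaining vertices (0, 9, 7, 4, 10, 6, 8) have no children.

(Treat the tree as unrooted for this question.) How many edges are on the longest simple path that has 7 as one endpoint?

7

The node farthest from 7 is 0, via 7–11–5–12–13–1–2–0 — 7 edges.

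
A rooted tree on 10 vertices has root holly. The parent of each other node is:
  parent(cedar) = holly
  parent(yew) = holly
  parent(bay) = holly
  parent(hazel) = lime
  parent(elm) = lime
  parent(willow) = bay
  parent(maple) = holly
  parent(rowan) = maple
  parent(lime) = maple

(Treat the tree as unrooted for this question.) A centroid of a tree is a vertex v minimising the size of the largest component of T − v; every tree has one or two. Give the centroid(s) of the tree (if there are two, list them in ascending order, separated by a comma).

If maple is removed the pieces have sizes 5, 3, 1, all ≤ ⌊10/2⌋ = 5.
Its neighbour holly also leaves a largest component of size 5, so both are centroids.

holly, maple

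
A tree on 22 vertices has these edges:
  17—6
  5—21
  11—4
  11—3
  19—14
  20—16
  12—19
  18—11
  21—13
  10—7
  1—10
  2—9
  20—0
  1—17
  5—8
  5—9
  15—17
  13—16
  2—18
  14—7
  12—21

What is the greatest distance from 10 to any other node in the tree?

11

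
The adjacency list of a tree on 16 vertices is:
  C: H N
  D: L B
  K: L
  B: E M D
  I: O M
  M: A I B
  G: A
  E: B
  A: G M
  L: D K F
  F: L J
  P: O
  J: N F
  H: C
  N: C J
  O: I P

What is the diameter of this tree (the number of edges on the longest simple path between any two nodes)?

A longest path is P–O–I–M–B–D–L–F–J–N–C–H, with 11 edges.

11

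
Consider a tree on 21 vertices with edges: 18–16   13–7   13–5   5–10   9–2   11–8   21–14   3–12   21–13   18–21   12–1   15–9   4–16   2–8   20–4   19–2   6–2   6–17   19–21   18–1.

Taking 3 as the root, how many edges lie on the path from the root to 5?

6

Climbing from 5 to the root: 5 → 13 → 21 → 18 → 1 → 12 → 3. That's 6 steps.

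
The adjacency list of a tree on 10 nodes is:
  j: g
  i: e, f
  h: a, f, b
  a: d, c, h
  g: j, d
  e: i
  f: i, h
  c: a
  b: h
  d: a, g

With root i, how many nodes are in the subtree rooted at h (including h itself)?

7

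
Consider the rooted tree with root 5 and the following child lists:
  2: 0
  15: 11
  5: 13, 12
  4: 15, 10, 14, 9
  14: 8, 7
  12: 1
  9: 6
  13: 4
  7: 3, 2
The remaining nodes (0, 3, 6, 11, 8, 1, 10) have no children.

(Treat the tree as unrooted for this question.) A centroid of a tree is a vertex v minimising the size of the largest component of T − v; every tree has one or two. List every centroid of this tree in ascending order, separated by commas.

4

Removing 4 splits the tree into components of sizes 6, 4, 2, 2, 1; the largest is 6 ≤ ⌊16/2⌋ = 8.
Every other node leaves some component of size > 8, so the centroid is unique.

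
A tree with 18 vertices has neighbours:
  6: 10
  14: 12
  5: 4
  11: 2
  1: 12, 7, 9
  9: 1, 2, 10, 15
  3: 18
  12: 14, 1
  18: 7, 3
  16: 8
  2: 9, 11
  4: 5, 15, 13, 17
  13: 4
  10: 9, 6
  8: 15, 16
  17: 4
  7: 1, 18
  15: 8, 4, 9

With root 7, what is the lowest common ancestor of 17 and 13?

4

17's ancestor chain is 17, 4, 15, 9, 1, 7 and 13's is 13, 4, 15, 9, 1, 7; they first meet at 4.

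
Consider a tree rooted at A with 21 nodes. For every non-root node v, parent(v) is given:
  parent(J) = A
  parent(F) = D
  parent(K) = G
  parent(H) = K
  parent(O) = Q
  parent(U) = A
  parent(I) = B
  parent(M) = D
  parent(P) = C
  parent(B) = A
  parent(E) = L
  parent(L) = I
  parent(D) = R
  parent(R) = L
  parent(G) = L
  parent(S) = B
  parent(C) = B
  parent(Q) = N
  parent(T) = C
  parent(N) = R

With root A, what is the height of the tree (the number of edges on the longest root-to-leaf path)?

7

The longest root-to-leaf path is A–B–I–L–R–N–Q–O (7 edges).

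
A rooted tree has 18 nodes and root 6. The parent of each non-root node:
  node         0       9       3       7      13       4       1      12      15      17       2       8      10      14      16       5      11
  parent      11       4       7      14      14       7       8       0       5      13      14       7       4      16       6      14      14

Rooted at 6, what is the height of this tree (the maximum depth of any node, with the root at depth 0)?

5

The longest root-to-leaf path is 6–16–14–7–8–1 (5 edges).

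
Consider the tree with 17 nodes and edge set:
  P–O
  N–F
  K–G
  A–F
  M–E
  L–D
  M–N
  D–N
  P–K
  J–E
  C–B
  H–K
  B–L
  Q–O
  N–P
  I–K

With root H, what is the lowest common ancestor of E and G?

K

Path E→root: E M N P K H; path G→root: G K H.
First common node: K.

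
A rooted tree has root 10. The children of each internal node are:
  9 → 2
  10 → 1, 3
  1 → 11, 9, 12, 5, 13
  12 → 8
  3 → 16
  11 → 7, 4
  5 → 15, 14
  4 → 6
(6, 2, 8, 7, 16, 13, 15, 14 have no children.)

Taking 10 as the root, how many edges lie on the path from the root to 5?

2

Path from 10 to 5: 10 → 1 → 5, which has 2 edges.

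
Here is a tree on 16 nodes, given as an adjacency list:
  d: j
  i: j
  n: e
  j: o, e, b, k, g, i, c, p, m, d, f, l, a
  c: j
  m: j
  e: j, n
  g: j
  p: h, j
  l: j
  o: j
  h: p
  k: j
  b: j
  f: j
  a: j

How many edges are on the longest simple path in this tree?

Starting from n, a farthest node is h at distance 4.
One longest path: n - e - j - p - h.
So the diameter is 4.

4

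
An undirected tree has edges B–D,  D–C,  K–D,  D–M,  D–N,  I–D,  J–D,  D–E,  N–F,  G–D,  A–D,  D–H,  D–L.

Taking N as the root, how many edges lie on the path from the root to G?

N – D – G — 2 edges.

2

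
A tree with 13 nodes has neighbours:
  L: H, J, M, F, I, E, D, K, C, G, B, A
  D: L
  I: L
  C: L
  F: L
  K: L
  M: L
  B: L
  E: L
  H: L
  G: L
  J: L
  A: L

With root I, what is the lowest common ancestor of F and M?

L

Path F→root: F L I; path M→root: M L I.
First common node: L.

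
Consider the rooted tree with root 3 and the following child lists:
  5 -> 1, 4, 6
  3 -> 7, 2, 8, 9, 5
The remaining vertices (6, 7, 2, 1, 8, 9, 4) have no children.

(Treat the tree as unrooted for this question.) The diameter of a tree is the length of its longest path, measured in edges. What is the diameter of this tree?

3

Starting from 4, a farthest node is 8 at distance 3.
One longest path: 4–5–3–8.
So the diameter is 3.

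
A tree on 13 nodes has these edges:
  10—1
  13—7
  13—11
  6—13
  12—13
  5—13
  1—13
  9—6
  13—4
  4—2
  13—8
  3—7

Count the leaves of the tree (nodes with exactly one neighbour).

The leaves are 2, 3, 5, 8, 9, 10, 11, 12.
That is 8 leaves.

8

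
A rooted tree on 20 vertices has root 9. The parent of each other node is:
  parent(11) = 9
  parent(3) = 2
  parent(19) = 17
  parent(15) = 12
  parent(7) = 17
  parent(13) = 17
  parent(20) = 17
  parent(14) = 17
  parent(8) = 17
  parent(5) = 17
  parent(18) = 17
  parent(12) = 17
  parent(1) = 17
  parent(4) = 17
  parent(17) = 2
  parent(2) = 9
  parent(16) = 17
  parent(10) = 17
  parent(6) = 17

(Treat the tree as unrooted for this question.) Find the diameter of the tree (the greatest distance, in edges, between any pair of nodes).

5

Starting from 11, a farthest node is 15 at distance 5.
One longest path: 11-9-2-17-12-15.
So the diameter is 5.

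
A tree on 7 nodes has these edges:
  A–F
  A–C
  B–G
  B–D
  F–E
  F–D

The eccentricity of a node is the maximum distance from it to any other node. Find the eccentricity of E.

4

Distances from E peak at 4, attained at G.
E-F-D-B-G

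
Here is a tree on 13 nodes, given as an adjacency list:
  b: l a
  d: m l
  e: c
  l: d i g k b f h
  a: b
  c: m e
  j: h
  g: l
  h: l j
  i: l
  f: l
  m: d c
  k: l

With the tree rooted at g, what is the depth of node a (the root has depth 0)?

Climbing from a to the root: a – b – l – g. That's 3 steps.

3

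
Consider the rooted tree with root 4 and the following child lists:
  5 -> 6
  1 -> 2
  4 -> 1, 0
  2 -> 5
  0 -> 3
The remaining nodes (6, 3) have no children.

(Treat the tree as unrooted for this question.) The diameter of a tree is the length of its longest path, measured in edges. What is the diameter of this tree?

Starting from 6, a farthest node is 3 at distance 6.
One longest path: 6-5-2-1-4-0-3.
So the diameter is 6.

6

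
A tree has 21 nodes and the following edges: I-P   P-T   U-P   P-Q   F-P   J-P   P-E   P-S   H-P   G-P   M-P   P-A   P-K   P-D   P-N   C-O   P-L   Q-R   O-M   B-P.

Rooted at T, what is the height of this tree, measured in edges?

4

A deepest node is C, reached by T – P – M – O – C.
That path has 4 edges, so the height is 4.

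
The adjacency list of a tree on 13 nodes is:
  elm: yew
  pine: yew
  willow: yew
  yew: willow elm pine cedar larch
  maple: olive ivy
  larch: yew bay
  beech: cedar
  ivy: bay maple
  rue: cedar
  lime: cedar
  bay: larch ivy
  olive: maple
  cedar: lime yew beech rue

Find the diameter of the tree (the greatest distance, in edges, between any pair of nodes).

7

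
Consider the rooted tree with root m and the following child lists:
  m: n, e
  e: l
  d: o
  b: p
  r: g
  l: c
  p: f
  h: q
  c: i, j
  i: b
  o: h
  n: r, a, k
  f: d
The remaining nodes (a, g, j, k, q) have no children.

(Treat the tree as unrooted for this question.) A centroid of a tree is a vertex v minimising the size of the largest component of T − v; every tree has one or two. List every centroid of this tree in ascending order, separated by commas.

Removing c splits the tree into components of sizes 8, 8, 1; the largest is 8 ≤ ⌊18/2⌋ = 9.
Every other node leaves some component of size > 9, so the centroid is unique.

c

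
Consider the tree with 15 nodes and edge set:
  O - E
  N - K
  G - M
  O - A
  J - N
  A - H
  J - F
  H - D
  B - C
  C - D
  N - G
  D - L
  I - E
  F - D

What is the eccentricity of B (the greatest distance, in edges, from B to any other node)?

A farthest node from B is I (M also at distance 7).
The path B–C–D–H–A–O–E–I has 7 edges.

7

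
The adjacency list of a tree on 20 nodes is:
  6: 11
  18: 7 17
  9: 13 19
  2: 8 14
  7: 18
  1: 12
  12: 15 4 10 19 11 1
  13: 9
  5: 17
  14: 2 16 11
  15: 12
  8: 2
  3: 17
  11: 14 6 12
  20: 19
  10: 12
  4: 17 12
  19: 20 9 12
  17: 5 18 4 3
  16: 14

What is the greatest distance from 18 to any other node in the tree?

Distances from 18 peak at 7, attained at 8.
18-17-4-12-11-14-2-8

7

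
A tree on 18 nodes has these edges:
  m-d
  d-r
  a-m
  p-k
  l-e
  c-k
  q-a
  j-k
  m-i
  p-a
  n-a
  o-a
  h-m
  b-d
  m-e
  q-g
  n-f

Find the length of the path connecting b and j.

Walking from b: b–d–m–a–p–k–j. Length 6.

6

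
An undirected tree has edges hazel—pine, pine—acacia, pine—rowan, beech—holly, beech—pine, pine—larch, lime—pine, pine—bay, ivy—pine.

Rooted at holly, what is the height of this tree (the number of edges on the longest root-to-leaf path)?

A deepest node is rowan, reached by holly → beech → pine → rowan.
That path has 3 edges, so the height is 3.

3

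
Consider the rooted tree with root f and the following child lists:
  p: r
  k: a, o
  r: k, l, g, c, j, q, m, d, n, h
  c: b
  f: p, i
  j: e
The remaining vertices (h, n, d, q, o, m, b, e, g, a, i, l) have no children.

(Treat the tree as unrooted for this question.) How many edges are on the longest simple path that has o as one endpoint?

5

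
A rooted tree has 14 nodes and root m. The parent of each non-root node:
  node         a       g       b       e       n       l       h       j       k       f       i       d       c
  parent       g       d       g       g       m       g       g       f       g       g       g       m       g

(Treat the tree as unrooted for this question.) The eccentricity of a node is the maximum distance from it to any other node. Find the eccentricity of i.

4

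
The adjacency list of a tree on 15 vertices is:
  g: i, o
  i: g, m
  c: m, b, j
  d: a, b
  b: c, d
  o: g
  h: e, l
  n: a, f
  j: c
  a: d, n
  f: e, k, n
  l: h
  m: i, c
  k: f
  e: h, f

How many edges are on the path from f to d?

3

Walking from f: f–n–a–d. Length 3.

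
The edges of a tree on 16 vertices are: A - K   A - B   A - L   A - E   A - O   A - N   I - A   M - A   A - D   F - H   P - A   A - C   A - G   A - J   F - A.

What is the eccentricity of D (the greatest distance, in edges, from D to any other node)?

3

A farthest node from D is H.
The path D-A-F-H has 3 edges.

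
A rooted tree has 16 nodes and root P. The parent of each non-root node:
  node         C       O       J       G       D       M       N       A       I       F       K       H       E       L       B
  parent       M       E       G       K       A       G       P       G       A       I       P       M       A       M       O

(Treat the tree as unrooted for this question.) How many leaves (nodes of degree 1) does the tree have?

The leaves are B, C, D, F, H, J, L, N.
That is 8 leaves.

8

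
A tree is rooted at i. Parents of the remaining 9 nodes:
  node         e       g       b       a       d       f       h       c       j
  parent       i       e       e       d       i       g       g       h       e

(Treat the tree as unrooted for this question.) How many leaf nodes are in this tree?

The leaves are a, b, c, f, j.
That is 5 leaves.

5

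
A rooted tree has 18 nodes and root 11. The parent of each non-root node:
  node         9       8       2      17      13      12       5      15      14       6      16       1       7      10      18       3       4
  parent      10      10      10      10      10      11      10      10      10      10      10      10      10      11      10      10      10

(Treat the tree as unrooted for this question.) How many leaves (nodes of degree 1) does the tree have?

16

Degree-1 nodes: 1, 2, 3, 4, 5, 6, 7, 8, 9, 12, 13, 14, 15, 16, 17, 18 — 16 of them.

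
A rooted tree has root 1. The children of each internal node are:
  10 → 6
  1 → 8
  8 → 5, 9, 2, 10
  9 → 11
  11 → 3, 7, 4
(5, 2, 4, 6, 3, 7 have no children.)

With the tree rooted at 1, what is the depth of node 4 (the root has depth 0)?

1–8–9–11–4 — 4 edges.

4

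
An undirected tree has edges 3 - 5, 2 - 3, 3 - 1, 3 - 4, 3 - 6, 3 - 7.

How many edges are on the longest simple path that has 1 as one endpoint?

2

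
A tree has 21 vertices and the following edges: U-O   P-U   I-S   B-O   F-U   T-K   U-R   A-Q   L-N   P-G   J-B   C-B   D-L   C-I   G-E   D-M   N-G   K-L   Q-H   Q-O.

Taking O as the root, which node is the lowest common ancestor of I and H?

O

I's ancestor chain is I, C, B, O and H's is H, Q, O; they first meet at O.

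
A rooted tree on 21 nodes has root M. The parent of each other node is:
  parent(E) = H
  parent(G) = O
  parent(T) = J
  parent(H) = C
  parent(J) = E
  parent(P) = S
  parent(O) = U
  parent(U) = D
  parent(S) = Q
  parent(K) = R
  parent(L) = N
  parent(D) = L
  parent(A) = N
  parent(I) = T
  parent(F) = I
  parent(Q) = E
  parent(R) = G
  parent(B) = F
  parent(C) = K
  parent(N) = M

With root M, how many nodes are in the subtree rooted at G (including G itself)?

Descendants of G (including itself): G, R, K, C, H, E, Q, J, S, T, P, I, F, B. That's 14.

14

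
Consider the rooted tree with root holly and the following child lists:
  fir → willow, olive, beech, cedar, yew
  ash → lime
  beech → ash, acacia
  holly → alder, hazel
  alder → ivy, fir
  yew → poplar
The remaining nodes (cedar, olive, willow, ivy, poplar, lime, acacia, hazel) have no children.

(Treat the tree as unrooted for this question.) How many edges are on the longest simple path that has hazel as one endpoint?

A farthest node from hazel is lime.
The path hazel–holly–alder–fir–beech–ash–lime has 6 edges.

6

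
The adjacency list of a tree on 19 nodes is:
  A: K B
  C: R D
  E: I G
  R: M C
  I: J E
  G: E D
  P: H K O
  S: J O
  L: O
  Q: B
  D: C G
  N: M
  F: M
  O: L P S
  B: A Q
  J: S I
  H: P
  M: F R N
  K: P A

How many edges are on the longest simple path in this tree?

15

A longest path is Q–B–A–K–P–O–S–J–I–E–G–D–C–R–M–N, with 15 edges.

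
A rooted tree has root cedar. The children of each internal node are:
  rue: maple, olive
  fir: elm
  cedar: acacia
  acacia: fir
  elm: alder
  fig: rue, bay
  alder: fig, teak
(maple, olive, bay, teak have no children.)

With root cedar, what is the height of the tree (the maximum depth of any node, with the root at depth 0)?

7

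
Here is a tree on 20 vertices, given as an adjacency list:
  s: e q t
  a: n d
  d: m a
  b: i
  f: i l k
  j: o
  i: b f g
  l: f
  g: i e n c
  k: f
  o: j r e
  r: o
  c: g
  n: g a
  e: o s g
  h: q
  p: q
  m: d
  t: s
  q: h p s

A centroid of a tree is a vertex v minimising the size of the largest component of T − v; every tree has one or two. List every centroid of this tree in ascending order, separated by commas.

Removing g splits the tree into components of sizes 9, 5, 4, 1; the largest is 9 ≤ ⌊20/2⌋ = 10.
No neighbour of g does as well, so g is the unique centroid.

g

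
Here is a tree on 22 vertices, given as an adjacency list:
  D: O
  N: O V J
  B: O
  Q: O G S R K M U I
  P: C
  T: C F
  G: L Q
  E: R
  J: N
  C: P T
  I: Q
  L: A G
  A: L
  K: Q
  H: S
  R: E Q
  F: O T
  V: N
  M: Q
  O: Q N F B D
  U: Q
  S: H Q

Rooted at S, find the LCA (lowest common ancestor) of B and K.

Q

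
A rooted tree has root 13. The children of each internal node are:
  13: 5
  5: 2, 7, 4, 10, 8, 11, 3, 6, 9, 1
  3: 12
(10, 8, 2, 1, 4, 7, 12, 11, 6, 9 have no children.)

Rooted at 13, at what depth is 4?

2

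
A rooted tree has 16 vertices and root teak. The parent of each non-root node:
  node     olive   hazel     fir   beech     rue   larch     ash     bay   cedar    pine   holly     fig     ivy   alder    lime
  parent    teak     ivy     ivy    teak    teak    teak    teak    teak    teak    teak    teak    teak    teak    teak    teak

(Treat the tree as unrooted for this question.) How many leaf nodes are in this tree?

14

Exactly 14 nodes have a single neighbour: alder, ash, bay, beech, cedar, fig, fir, hazel, holly, larch, lime, olive, pine, rue.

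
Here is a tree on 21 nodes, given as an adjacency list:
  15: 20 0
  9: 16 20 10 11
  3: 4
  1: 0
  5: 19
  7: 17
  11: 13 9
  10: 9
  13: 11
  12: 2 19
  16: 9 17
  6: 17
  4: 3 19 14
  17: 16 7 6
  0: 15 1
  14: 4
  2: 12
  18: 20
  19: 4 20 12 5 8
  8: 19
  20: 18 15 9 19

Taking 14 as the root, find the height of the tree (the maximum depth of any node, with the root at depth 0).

7

6 sits deepest: 14 → 4 → 19 → 20 → 9 → 16 → 17 → 6 — 7 edges from the root.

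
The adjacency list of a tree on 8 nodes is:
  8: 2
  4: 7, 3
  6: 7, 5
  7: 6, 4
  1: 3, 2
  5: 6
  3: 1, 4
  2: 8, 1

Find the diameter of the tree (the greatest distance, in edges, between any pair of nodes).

7

Starting from 5, a farthest node is 8 at distance 7.
One longest path: 5 - 6 - 7 - 4 - 3 - 1 - 2 - 8.
So the diameter is 7.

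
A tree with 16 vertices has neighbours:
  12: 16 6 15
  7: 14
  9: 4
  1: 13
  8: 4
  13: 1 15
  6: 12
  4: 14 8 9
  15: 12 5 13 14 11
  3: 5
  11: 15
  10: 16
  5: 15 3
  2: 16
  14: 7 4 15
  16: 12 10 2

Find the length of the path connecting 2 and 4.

5

Walking from 2: 2 - 16 - 12 - 15 - 14 - 4. Length 5.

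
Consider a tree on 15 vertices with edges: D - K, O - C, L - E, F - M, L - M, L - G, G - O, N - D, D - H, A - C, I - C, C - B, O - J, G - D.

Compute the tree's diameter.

BFS from B reaches F last, at distance 6; BFS from F confirms no node is farther.
Path: B-C-O-G-L-M-F.

6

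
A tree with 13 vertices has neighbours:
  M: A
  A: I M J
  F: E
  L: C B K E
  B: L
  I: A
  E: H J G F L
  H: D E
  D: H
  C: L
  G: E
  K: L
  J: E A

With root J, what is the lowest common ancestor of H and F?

E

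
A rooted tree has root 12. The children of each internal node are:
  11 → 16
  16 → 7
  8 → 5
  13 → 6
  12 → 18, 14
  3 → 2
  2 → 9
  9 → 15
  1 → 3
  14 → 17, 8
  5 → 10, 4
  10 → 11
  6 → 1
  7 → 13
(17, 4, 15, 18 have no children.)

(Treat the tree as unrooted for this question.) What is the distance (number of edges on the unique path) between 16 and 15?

8

The path is 16–7–13–6–1–3–2–9–15, which has 8 edges.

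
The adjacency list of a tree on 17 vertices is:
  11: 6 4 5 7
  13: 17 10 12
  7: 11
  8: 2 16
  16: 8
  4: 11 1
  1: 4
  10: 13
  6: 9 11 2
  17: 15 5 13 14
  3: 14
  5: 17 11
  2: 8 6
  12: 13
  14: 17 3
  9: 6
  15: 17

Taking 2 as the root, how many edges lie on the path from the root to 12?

Path from 2 to 12: 2 → 6 → 11 → 5 → 17 → 13 → 12, which has 6 edges.

6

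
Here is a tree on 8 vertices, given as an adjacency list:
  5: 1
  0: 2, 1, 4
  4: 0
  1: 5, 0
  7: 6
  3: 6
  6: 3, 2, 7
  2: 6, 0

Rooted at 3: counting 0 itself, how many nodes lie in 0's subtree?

0's subtree: {0, 1, 4, 5}, size 4.

4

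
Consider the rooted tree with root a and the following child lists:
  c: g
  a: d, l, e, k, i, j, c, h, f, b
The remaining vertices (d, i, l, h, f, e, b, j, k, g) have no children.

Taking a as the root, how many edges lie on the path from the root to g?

2

Path from a to g: a – c – g, which has 2 edges.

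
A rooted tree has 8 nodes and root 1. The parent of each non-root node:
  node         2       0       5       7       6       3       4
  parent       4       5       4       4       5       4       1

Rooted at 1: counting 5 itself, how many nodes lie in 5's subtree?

3

5's subtree: {5, 0, 6}, size 3.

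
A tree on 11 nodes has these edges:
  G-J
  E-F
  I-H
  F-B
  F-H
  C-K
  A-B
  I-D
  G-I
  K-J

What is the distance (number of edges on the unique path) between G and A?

5

G–I–H–F–B–A: 5 edges.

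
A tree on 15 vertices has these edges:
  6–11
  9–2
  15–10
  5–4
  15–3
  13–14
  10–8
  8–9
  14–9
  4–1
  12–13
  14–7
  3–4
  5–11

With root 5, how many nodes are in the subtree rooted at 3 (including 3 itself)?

10

3's subtree: {3, 15, 10, 8, 9, 14, 2, 13, 7, 12}, size 10.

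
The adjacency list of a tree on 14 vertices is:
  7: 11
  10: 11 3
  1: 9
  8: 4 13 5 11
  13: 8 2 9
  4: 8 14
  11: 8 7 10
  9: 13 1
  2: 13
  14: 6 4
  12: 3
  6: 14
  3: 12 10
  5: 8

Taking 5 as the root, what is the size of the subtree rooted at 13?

Descendants of 13 (including itself): 13, 9, 2, 1. That's 4.

4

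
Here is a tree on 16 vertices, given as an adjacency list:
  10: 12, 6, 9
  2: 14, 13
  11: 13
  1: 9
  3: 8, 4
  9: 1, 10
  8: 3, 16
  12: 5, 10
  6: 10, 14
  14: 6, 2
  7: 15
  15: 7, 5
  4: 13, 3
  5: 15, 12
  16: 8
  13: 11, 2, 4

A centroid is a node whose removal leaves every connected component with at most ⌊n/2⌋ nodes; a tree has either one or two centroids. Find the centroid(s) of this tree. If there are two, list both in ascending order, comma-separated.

6, 14

If 14 is removed the pieces have sizes 8, 7, all ≤ ⌊16/2⌋ = 8.
Its neighbour 6 also leaves a largest component of size 8, so both are centroids.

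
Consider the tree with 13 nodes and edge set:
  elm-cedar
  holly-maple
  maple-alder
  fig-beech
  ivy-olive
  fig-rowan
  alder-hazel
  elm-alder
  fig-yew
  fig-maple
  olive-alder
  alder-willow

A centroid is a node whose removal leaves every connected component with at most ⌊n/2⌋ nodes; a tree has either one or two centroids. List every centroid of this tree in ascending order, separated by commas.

Delete alder: the remaining components have sizes 6, 2, 2, 1, 1. Max 6 ≤ 6, so alder is a centroid.
Every other node leaves some component of size > 6, so the centroid is unique.

alder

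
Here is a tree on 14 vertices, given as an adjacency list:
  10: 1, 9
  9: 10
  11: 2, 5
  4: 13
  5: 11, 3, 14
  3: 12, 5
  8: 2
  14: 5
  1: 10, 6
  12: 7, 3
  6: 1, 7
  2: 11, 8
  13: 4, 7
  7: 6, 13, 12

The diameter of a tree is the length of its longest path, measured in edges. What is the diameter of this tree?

10

A longest path is 8 - 2 - 11 - 5 - 3 - 12 - 7 - 6 - 1 - 10 - 9, with 10 edges.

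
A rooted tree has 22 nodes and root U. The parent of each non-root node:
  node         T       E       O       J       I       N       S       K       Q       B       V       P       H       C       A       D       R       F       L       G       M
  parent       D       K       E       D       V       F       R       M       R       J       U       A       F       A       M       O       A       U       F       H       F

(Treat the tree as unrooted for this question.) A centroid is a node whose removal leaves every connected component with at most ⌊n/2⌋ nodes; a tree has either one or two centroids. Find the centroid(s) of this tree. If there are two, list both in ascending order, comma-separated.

M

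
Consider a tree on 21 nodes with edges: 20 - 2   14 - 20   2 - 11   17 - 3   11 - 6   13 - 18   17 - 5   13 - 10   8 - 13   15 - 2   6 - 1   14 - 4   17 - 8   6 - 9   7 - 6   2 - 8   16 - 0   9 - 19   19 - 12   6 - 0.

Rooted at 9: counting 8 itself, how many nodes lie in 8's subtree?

The subtree rooted at 8 contains: 8, 17, 13, 5, 3, 10, 18 — 7 nodes.

7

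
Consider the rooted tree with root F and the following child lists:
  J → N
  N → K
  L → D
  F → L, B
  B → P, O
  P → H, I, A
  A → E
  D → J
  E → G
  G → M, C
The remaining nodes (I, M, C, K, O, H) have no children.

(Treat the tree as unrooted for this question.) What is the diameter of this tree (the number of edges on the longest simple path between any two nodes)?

11

A longest path is K - N - J - D - L - F - B - P - A - E - G - M, with 11 edges.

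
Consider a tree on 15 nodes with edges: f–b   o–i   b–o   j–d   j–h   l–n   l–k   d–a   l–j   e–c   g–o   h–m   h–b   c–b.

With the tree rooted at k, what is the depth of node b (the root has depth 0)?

4

Climbing from b to the root: b → h → j → l → k. That's 4 steps.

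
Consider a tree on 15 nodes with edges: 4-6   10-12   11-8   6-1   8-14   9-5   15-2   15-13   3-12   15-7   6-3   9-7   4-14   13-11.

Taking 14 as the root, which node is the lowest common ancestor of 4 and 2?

14

4's ancestor chain is 4, 14 and 2's is 2, 15, 13, 11, 8, 14; they first meet at 14.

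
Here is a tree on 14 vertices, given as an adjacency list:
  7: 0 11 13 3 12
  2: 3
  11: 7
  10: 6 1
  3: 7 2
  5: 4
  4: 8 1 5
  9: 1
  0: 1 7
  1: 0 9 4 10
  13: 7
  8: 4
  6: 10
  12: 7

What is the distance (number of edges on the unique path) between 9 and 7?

9–1–0–7: 3 edges.

3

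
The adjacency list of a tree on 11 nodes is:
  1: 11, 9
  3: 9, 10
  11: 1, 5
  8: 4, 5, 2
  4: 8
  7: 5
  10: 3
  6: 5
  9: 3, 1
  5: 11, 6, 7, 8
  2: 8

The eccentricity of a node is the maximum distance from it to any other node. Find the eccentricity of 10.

7

The node farthest from 10 is 2 (4 also at distance 7), via 10–3–9–1–11–5–8–2 — 7 edges.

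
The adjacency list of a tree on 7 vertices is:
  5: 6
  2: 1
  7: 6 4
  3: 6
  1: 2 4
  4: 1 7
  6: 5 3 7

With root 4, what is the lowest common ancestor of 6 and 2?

6's ancestor chain is 6, 7, 4 and 2's is 2, 1, 4; they first meet at 4.

4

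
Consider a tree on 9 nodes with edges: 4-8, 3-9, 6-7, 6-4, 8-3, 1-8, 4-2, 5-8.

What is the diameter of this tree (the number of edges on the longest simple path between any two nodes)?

BFS from 7 reaches 9 last, at distance 5; BFS from 9 confirms no node is farther.
Path: 7-6-4-8-3-9.

5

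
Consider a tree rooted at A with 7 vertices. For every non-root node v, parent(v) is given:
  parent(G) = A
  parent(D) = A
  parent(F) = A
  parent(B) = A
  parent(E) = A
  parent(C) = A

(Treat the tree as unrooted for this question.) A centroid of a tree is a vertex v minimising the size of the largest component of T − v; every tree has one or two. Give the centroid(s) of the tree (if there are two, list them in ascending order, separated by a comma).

Removing A splits the tree into components of sizes 1, 1, 1, 1, 1, 1; the largest is 1 ≤ ⌊7/2⌋ = 3.
No neighbour of A does as well, so A is the unique centroid.

A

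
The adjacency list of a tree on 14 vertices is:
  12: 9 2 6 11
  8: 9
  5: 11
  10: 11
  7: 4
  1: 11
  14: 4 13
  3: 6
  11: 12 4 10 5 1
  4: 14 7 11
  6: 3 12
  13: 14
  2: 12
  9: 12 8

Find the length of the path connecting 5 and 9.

5–11–12–9: 3 edges.

3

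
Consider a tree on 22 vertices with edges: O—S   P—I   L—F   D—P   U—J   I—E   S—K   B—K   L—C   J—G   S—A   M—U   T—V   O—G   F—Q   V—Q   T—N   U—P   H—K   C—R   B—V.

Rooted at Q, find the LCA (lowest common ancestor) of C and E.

Q

C's ancestor chain is C, L, F, Q and E's is E, I, P, U, J, G, O, S, K, B, V, Q; they first meet at Q.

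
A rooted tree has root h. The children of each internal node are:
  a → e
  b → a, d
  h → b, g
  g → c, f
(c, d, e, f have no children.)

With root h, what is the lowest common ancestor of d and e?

Path d→root: d b h; path e→root: e a b h.
First common node: b.

b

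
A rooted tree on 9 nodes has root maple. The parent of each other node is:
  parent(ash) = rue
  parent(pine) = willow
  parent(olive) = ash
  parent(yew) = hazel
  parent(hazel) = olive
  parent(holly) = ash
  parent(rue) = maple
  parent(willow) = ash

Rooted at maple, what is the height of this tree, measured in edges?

5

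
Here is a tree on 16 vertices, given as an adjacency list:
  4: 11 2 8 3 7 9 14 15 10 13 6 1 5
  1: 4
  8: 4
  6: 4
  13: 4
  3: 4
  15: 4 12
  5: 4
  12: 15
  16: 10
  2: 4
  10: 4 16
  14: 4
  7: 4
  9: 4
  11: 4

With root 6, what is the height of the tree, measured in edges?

3

The longest root-to-leaf path is 6–4–10–16 (3 edges).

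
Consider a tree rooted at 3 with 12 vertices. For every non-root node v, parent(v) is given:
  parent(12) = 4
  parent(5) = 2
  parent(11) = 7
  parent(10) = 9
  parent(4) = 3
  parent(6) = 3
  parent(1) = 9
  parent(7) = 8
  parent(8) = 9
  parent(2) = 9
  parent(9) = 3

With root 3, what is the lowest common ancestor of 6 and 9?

6's ancestor chain is 6, 3 and 9's is 9, 3; they first meet at 3.

3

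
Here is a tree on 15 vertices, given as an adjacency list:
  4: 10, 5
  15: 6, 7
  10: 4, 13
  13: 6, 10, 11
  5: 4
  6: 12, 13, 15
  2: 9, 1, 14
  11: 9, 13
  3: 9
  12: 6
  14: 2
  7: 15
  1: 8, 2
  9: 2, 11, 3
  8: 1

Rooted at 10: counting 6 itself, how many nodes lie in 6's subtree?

4

The subtree rooted at 6 contains: 6, 12, 15, 7 — 4 nodes.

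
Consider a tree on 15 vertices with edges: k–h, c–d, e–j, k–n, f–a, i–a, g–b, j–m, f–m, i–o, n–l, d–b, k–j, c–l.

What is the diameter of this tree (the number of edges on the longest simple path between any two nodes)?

12

BFS from g reaches o last, at distance 12; BFS from o confirms no node is farther.
Path: g-b-d-c-l-n-k-j-m-f-a-i-o.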